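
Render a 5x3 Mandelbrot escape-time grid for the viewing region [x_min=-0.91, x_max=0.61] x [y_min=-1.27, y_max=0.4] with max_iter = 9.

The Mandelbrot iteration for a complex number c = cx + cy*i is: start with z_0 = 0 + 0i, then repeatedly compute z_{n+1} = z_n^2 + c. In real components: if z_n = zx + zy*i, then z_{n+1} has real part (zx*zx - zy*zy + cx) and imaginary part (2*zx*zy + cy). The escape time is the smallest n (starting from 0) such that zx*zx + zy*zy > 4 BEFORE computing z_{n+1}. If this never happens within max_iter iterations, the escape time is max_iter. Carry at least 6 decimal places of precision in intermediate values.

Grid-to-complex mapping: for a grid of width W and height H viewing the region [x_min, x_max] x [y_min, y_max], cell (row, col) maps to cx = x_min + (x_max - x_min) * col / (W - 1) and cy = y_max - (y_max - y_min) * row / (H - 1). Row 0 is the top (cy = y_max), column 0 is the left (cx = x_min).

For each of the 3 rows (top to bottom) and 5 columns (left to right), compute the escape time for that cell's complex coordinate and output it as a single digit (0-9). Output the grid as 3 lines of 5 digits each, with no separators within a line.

Answer: 79994
69994
33322

Derivation:
(row=0, col=0): c = -0.9100 + 0.4000i → escape time 7
(row=0, col=1): c = -0.5300 + 0.4000i → escape time 9
(row=0, col=2): c = -0.1500 + 0.4000i → escape time 9
(row=0, col=3): c = 0.2300 + 0.4000i → escape time 9
(row=0, col=4): c = 0.6100 + 0.4000i → escape time 4
(row=1, col=0): c = -0.9100 + -0.4350i → escape time 6
(row=1, col=1): c = -0.5300 + -0.4350i → escape time 9
(row=1, col=2): c = -0.1500 + -0.4350i → escape time 9
(row=1, col=3): c = 0.2300 + -0.4350i → escape time 9
(row=1, col=4): c = 0.6100 + -0.4350i → escape time 4
(row=2, col=0): c = -0.9100 + -1.2700i → escape time 3
(row=2, col=1): c = -0.5300 + -1.2700i → escape time 3
(row=2, col=2): c = -0.1500 + -1.2700i → escape time 3
(row=2, col=3): c = 0.2300 + -1.2700i → escape time 2
(row=2, col=4): c = 0.6100 + -1.2700i → escape time 2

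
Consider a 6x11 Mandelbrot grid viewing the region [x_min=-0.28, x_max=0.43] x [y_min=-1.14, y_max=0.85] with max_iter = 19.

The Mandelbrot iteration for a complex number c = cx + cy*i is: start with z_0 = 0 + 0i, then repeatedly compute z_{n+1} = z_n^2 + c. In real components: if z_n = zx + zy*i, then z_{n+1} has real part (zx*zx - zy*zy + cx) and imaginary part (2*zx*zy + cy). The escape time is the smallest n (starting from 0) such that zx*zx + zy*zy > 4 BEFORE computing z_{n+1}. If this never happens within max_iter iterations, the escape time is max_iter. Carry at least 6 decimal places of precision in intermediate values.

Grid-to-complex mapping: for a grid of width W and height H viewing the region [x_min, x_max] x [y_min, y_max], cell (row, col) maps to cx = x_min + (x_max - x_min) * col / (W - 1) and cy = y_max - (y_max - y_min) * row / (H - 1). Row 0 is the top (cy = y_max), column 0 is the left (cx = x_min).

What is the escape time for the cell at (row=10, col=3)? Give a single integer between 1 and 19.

z_0 = 0 + 0i, c = 0.1460 + -1.1400i
Iter 1: z = 0.1460 + -1.1400i, |z|^2 = 1.3209
Iter 2: z = -1.1323 + -1.4729i, |z|^2 = 3.4514
Iter 3: z = -0.7413 + 2.1954i, |z|^2 = 5.3695
Escaped at iteration 3

Answer: 3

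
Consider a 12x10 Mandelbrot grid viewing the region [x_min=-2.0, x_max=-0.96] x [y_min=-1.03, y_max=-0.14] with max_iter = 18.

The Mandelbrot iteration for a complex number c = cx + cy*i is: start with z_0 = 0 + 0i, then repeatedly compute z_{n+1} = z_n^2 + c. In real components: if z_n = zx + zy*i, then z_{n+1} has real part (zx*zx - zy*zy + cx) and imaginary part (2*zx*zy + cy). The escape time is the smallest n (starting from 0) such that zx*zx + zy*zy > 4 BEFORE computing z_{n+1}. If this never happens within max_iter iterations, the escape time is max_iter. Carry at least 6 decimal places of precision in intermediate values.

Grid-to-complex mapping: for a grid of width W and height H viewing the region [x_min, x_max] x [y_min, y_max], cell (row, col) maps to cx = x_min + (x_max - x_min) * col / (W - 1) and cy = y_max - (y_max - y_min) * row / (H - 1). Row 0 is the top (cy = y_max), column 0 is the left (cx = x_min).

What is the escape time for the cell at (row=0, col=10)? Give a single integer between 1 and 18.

z_0 = 0 + 0i, c = -1.0545 + -0.1400i
Iter 1: z = -1.0545 + -0.1400i, |z|^2 = 1.1317
Iter 2: z = 0.0379 + 0.1553i, |z|^2 = 0.0255
Iter 3: z = -1.0772 + -0.1282i, |z|^2 = 1.1768
Iter 4: z = 0.0894 + 0.1362i, |z|^2 = 0.0266
Iter 5: z = -1.0651 + -0.1156i, |z|^2 = 1.1478
Iter 6: z = 0.0666 + 0.1063i, |z|^2 = 0.0157
Iter 7: z = -1.0614 + -0.1258i, |z|^2 = 1.1425
Iter 8: z = 0.0562 + 0.1272i, |z|^2 = 0.0193
Iter 9: z = -1.0676 + -0.1257i, |z|^2 = 1.1555
Iter 10: z = 0.0693 + 0.1284i, |z|^2 = 0.0213
Iter 11: z = -1.0662 + -0.1222i, |z|^2 = 1.1518
Iter 12: z = 0.0674 + 0.1206i, |z|^2 = 0.0191
Iter 13: z = -1.0646 + -0.1238i, |z|^2 = 1.1486
Iter 14: z = 0.0634 + 0.1235i, |z|^2 = 0.0193
Iter 15: z = -1.0658 + -0.1243i, |z|^2 = 1.1513
Iter 16: z = 0.0659 + 0.1250i, |z|^2 = 0.0200
Iter 17: z = -1.0658 + -0.1235i, |z|^2 = 1.1513

Answer: 18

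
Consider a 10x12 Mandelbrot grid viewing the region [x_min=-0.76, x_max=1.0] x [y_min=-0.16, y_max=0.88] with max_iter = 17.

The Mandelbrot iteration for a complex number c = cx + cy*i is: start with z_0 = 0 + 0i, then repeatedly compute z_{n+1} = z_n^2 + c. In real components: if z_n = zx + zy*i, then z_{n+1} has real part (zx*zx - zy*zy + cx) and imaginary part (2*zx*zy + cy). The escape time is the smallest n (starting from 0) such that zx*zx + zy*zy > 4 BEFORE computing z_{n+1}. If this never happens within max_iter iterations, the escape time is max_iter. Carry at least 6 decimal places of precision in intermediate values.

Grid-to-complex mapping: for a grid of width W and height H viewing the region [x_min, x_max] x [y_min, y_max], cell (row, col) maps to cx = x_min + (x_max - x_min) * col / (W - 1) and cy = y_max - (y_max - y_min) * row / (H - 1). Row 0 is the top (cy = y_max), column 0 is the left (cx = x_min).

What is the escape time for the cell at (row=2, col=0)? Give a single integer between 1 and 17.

z_0 = 0 + 0i, c = -0.7600 + 0.6909i
Iter 1: z = -0.7600 + 0.6909i, |z|^2 = 1.0550
Iter 2: z = -0.6598 + -0.3593i, |z|^2 = 0.5644
Iter 3: z = -0.4538 + 1.1650i, |z|^2 = 1.5631
Iter 4: z = -1.9112 + -0.3664i, |z|^2 = 3.7871
Iter 5: z = 2.7585 + 2.0915i, |z|^2 = 11.9840
Escaped at iteration 5

Answer: 5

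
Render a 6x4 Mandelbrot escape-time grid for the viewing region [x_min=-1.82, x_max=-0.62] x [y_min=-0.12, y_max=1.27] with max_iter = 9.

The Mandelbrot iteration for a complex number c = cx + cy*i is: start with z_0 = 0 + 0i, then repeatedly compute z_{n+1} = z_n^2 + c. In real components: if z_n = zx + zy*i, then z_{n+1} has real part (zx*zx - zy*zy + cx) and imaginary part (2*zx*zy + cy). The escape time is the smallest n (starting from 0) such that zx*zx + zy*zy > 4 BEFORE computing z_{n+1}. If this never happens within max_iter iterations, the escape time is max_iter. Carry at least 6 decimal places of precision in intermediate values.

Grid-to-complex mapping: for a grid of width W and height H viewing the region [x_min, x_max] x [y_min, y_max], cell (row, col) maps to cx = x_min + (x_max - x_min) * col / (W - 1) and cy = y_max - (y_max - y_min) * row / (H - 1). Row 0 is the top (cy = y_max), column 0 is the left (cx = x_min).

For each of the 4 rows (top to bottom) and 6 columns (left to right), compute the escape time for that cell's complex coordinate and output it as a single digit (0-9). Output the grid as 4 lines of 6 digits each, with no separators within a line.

(row=0, col=0): c = -1.8200 + 1.2700i → escape time 1
(row=0, col=1): c = -1.5800 + 1.2700i → escape time 1
(row=0, col=2): c = -1.3400 + 1.2700i → escape time 2
(row=0, col=3): c = -1.1000 + 1.2700i → escape time 2
(row=0, col=4): c = -0.8600 + 1.2700i → escape time 3
(row=0, col=5): c = -0.6200 + 1.2700i → escape time 3
(row=1, col=0): c = -1.8200 + 0.8067i → escape time 2
(row=1, col=1): c = -1.5800 + 0.8067i → escape time 3
(row=1, col=2): c = -1.3400 + 0.8067i → escape time 3
(row=1, col=3): c = -1.1000 + 0.8067i → escape time 3
(row=1, col=4): c = -0.8600 + 0.8067i → escape time 4
(row=1, col=5): c = -0.6200 + 0.8067i → escape time 4
(row=2, col=0): c = -1.8200 + 0.3433i → escape time 3
(row=2, col=1): c = -1.5800 + 0.3433i → escape time 4
(row=2, col=2): c = -1.3400 + 0.3433i → escape time 6
(row=2, col=3): c = -1.1000 + 0.3433i → escape time 9
(row=2, col=4): c = -0.8600 + 0.3433i → escape time 8
(row=2, col=5): c = -0.6200 + 0.3433i → escape time 9
(row=3, col=0): c = -1.8200 + -0.1200i → escape time 4
(row=3, col=1): c = -1.5800 + -0.1200i → escape time 6
(row=3, col=2): c = -1.3400 + -0.1200i → escape time 9
(row=3, col=3): c = -1.1000 + -0.1200i → escape time 9
(row=3, col=4): c = -0.8600 + -0.1200i → escape time 9
(row=3, col=5): c = -0.6200 + -0.1200i → escape time 9

Answer: 112233
233344
346989
469999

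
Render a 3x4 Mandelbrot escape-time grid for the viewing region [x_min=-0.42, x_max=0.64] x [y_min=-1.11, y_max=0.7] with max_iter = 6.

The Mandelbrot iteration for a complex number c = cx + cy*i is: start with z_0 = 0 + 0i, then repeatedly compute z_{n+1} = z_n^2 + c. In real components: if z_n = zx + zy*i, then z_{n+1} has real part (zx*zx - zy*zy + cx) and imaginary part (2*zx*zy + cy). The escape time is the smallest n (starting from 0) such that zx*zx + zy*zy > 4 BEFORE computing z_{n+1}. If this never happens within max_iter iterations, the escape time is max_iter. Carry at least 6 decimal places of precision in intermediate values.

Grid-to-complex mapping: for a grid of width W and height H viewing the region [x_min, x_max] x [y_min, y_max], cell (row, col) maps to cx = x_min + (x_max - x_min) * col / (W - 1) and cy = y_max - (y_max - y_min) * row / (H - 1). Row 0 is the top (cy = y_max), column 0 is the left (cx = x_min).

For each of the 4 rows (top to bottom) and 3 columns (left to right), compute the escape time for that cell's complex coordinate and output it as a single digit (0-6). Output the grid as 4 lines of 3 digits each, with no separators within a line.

Answer: 663
664
663
442

Derivation:
(row=0, col=0): c = -0.4200 + 0.7000i → escape time 6
(row=0, col=1): c = 0.1100 + 0.7000i → escape time 6
(row=0, col=2): c = 0.6400 + 0.7000i → escape time 3
(row=1, col=0): c = -0.4200 + 0.0967i → escape time 6
(row=1, col=1): c = 0.1100 + 0.0967i → escape time 6
(row=1, col=2): c = 0.6400 + 0.0967i → escape time 4
(row=2, col=0): c = -0.4200 + -0.5067i → escape time 6
(row=2, col=1): c = 0.1100 + -0.5067i → escape time 6
(row=2, col=2): c = 0.6400 + -0.5067i → escape time 3
(row=3, col=0): c = -0.4200 + -1.1100i → escape time 4
(row=3, col=1): c = 0.1100 + -1.1100i → escape time 4
(row=3, col=2): c = 0.6400 + -1.1100i → escape time 2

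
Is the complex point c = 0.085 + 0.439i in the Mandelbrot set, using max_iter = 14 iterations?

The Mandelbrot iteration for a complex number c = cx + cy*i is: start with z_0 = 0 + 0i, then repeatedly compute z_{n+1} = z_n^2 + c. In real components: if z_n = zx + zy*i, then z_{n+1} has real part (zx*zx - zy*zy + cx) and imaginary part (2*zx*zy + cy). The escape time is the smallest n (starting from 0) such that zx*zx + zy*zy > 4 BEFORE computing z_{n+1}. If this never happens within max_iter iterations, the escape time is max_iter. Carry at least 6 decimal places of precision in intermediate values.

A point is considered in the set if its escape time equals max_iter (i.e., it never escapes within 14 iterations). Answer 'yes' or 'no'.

z_0 = 0 + 0i, c = 0.0850 + 0.4390i
Iter 1: z = 0.0850 + 0.4390i, |z|^2 = 0.1999
Iter 2: z = -0.1005 + 0.5136i, |z|^2 = 0.2739
Iter 3: z = -0.1687 + 0.3358i, |z|^2 = 0.1412
Iter 4: z = 0.0007 + 0.3257i, |z|^2 = 0.1061
Iter 5: z = -0.0211 + 0.4395i, |z|^2 = 0.1936
Iter 6: z = -0.1077 + 0.4205i, |z|^2 = 0.1884
Iter 7: z = -0.0802 + 0.3484i, |z|^2 = 0.1278
Iter 8: z = -0.0300 + 0.3831i, |z|^2 = 0.1477
Iter 9: z = -0.0609 + 0.4160i, |z|^2 = 0.1768
Iter 10: z = -0.0844 + 0.3883i, |z|^2 = 0.1579
Iter 11: z = -0.0587 + 0.3735i, |z|^2 = 0.1429
Iter 12: z = -0.0510 + 0.3952i, |z|^2 = 0.1588
Iter 13: z = -0.0685 + 0.3987i, |z|^2 = 0.1636
Did not escape in 14 iterations → in set

Answer: yes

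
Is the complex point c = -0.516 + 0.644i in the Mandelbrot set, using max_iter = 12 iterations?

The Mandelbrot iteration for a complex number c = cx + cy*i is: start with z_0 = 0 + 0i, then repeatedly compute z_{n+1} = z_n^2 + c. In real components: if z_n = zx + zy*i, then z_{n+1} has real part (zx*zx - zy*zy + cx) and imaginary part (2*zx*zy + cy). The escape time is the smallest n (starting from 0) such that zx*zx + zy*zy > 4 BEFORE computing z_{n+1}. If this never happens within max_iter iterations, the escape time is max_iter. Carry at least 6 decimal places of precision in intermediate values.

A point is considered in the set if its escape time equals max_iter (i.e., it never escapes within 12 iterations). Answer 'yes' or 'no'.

Answer: yes

Derivation:
z_0 = 0 + 0i, c = -0.5160 + 0.6440i
Iter 1: z = -0.5160 + 0.6440i, |z|^2 = 0.6810
Iter 2: z = -0.6645 + -0.0206i, |z|^2 = 0.4420
Iter 3: z = -0.0749 + 0.6714i, |z|^2 = 0.4564
Iter 4: z = -0.9612 + 0.5434i, |z|^2 = 1.2191
Iter 5: z = 0.1125 + -0.4007i, |z|^2 = 0.1732
Iter 6: z = -0.6639 + 0.5539i, |z|^2 = 0.7475
Iter 7: z = -0.3820 + -0.0914i, |z|^2 = 0.1543
Iter 8: z = -0.3784 + 0.7138i, |z|^2 = 0.6527
Iter 9: z = -0.8824 + 0.1038i, |z|^2 = 0.7893
Iter 10: z = 0.2518 + 0.4609i, |z|^2 = 0.2758
Iter 11: z = -0.6650 + 0.8761i, |z|^2 = 1.2097
Did not escape in 12 iterations → in set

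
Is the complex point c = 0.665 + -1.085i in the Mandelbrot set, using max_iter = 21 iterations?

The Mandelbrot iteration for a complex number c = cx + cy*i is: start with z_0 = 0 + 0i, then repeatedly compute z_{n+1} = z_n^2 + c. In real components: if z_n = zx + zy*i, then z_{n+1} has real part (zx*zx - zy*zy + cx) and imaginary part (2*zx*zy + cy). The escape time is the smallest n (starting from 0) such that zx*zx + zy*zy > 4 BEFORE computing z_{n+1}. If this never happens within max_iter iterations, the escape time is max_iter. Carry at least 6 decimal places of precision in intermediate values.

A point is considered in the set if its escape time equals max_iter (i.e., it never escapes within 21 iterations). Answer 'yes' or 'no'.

Answer: no

Derivation:
z_0 = 0 + 0i, c = 0.6650 + -1.0850i
Iter 1: z = 0.6650 + -1.0850i, |z|^2 = 1.6195
Iter 2: z = -0.0700 + -2.5280i, |z|^2 = 6.3959
Escaped at iteration 2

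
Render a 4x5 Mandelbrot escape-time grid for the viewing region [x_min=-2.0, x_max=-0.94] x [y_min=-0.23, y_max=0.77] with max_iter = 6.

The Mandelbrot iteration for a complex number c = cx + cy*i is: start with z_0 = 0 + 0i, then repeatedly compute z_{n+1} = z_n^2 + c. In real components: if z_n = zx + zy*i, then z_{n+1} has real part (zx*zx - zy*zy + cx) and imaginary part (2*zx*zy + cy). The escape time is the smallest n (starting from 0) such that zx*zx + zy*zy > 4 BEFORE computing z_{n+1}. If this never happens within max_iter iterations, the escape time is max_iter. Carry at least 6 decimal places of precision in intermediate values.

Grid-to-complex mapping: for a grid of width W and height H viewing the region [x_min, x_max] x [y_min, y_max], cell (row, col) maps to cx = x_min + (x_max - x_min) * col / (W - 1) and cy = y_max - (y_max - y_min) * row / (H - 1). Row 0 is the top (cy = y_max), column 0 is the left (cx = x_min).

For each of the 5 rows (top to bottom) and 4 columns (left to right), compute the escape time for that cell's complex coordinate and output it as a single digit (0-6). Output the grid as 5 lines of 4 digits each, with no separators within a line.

(row=0, col=0): c = -2.0000 + 0.7700i → escape time 1
(row=0, col=1): c = -1.6467 + 0.7700i → escape time 3
(row=0, col=2): c = -1.2933 + 0.7700i → escape time 3
(row=0, col=3): c = -0.9400 + 0.7700i → escape time 4
(row=1, col=0): c = -2.0000 + 0.5200i → escape time 1
(row=1, col=1): c = -1.6467 + 0.5200i → escape time 3
(row=1, col=2): c = -1.2933 + 0.5200i → escape time 4
(row=1, col=3): c = -0.9400 + 0.5200i → escape time 5
(row=2, col=0): c = -2.0000 + 0.2700i → escape time 1
(row=2, col=1): c = -1.6467 + 0.2700i → escape time 4
(row=2, col=2): c = -1.2933 + 0.2700i → escape time 6
(row=2, col=3): c = -0.9400 + 0.2700i → escape time 6
(row=3, col=0): c = -2.0000 + 0.0200i → escape time 1
(row=3, col=1): c = -1.6467 + 0.0200i → escape time 6
(row=3, col=2): c = -1.2933 + 0.0200i → escape time 6
(row=3, col=3): c = -0.9400 + 0.0200i → escape time 6
(row=4, col=0): c = -2.0000 + -0.2300i → escape time 1
(row=4, col=1): c = -1.6467 + -0.2300i → escape time 4
(row=4, col=2): c = -1.2933 + -0.2300i → escape time 6
(row=4, col=3): c = -0.9400 + -0.2300i → escape time 6

Answer: 1334
1345
1466
1666
1466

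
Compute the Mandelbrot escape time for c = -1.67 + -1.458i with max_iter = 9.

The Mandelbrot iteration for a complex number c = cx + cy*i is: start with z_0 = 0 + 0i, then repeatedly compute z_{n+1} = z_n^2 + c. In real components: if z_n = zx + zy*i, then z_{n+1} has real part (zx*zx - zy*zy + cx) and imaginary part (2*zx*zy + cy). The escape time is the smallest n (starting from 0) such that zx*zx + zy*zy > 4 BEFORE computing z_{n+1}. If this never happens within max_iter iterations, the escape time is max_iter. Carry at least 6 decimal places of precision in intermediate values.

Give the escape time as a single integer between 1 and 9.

Answer: 1

Derivation:
z_0 = 0 + 0i, c = -1.6700 + -1.4580i
Iter 1: z = -1.6700 + -1.4580i, |z|^2 = 4.9147
Escaped at iteration 1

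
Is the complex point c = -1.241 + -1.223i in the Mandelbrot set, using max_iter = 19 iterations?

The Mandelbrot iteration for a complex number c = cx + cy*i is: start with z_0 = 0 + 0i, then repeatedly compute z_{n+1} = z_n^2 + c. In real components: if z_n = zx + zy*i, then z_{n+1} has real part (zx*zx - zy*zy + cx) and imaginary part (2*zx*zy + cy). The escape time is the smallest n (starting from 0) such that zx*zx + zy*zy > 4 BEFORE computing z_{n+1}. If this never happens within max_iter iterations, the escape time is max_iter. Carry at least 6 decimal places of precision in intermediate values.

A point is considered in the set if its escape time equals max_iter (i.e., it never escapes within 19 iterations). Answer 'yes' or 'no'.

z_0 = 0 + 0i, c = -1.2410 + -1.2230i
Iter 1: z = -1.2410 + -1.2230i, |z|^2 = 3.0358
Iter 2: z = -1.1966 + 1.8125i, |z|^2 = 4.7171
Escaped at iteration 2

Answer: no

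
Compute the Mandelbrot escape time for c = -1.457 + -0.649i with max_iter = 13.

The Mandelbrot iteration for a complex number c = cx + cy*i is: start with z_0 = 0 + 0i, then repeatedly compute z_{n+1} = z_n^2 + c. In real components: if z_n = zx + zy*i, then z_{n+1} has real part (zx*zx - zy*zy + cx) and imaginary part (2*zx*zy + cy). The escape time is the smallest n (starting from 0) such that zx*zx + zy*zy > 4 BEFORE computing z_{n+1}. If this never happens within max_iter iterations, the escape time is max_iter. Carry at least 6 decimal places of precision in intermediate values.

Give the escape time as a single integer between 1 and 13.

z_0 = 0 + 0i, c = -1.4570 + -0.6490i
Iter 1: z = -1.4570 + -0.6490i, |z|^2 = 2.5441
Iter 2: z = 0.2446 + 1.2422i, |z|^2 = 1.6029
Iter 3: z = -2.9402 + -0.0412i, |z|^2 = 8.6463
Escaped at iteration 3

Answer: 3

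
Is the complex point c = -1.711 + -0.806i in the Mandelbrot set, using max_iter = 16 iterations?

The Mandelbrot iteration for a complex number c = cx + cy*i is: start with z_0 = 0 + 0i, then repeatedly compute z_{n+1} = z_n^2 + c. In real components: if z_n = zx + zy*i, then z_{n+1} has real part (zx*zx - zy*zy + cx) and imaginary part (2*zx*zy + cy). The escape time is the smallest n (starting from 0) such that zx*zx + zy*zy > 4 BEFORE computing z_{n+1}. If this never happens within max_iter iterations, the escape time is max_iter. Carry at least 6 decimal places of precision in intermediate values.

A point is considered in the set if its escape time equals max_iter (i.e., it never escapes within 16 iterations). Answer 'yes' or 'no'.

Answer: no

Derivation:
z_0 = 0 + 0i, c = -1.7110 + -0.8060i
Iter 1: z = -1.7110 + -0.8060i, |z|^2 = 3.5772
Iter 2: z = 0.5669 + 1.9521i, |z|^2 = 4.1322
Escaped at iteration 2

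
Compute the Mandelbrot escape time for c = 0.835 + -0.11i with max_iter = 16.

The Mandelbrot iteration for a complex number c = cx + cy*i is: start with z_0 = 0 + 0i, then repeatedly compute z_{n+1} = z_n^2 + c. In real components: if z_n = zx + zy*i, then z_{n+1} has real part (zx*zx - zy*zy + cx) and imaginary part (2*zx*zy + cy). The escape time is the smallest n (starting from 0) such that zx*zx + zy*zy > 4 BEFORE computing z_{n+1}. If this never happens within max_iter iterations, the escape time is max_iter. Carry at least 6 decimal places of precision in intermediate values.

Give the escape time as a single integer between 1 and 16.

Answer: 3

Derivation:
z_0 = 0 + 0i, c = 0.8350 + -0.1100i
Iter 1: z = 0.8350 + -0.1100i, |z|^2 = 0.7093
Iter 2: z = 1.5201 + -0.2937i, |z|^2 = 2.3970
Iter 3: z = 3.0595 + -1.0029i, |z|^2 = 10.3665
Escaped at iteration 3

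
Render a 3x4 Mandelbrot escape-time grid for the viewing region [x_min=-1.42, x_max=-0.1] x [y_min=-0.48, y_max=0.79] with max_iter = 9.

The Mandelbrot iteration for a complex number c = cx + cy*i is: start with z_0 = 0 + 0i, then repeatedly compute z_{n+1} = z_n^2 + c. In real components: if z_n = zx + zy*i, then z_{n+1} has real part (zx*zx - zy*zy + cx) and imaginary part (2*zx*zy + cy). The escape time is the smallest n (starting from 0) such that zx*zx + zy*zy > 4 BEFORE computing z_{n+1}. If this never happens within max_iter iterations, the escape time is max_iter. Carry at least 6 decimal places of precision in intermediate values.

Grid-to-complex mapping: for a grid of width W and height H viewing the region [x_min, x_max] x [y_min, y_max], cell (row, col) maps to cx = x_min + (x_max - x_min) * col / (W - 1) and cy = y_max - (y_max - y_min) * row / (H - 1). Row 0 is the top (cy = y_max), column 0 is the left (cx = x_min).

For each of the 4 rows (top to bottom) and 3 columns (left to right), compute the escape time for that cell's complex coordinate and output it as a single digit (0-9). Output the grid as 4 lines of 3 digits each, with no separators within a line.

(row=0, col=0): c = -1.4200 + 0.7900i → escape time 3
(row=0, col=1): c = -0.7600 + 0.7900i → escape time 4
(row=0, col=2): c = -0.1000 + 0.7900i → escape time 9
(row=1, col=0): c = -1.4200 + 0.3667i → escape time 5
(row=1, col=1): c = -0.7600 + 0.3667i → escape time 8
(row=1, col=2): c = -0.1000 + 0.3667i → escape time 9
(row=2, col=0): c = -1.4200 + -0.0567i → escape time 9
(row=2, col=1): c = -0.7600 + -0.0567i → escape time 9
(row=2, col=2): c = -0.1000 + -0.0567i → escape time 9
(row=3, col=0): c = -1.4200 + -0.4800i → escape time 3
(row=3, col=1): c = -0.7600 + -0.4800i → escape time 6
(row=3, col=2): c = -0.1000 + -0.4800i → escape time 9

Answer: 349
589
999
369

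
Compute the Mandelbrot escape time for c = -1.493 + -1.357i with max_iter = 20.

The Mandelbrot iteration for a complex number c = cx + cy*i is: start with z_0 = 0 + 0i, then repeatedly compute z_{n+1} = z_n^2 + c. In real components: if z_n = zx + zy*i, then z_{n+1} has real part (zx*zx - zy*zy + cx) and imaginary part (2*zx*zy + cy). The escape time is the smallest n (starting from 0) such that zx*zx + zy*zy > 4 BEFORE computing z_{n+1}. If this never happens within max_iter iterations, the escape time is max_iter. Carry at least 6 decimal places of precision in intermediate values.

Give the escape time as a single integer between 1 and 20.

z_0 = 0 + 0i, c = -1.4930 + -1.3570i
Iter 1: z = -1.4930 + -1.3570i, |z|^2 = 4.0705
Escaped at iteration 1

Answer: 1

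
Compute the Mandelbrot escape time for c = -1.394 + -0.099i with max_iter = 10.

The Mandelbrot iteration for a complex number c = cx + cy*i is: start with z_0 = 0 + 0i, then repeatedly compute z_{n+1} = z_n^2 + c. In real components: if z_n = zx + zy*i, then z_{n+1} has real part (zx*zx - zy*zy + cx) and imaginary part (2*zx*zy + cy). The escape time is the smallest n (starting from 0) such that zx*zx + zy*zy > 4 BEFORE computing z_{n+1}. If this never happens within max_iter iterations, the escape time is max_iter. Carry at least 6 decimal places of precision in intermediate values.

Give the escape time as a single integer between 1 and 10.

Answer: 10

Derivation:
z_0 = 0 + 0i, c = -1.3940 + -0.0990i
Iter 1: z = -1.3940 + -0.0990i, |z|^2 = 1.9530
Iter 2: z = 0.5394 + 0.1770i, |z|^2 = 0.3223
Iter 3: z = -1.1343 + 0.0920i, |z|^2 = 1.2952
Iter 4: z = -0.1157 + -0.3077i, |z|^2 = 0.1080
Iter 5: z = -1.4753 + -0.0278i, |z|^2 = 2.1772
Iter 6: z = 0.7816 + -0.0170i, |z|^2 = 0.6112
Iter 7: z = -0.7834 + -0.1256i, |z|^2 = 0.6294
Iter 8: z = -0.7961 + 0.0977i, |z|^2 = 0.6434
Iter 9: z = -0.7697 + -0.2546i, |z|^2 = 0.6573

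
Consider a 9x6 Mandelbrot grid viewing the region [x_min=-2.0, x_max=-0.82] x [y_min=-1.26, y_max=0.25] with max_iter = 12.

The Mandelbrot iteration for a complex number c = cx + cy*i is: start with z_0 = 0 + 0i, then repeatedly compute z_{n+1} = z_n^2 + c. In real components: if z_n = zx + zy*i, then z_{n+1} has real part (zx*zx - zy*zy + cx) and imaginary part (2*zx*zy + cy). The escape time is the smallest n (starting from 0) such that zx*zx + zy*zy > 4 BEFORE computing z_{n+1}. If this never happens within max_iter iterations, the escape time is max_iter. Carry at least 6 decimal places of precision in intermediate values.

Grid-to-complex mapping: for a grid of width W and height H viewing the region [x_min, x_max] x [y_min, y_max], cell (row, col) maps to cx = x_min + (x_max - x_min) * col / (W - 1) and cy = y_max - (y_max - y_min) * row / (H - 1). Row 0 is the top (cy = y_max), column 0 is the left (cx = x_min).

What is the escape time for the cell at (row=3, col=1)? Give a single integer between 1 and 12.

z_0 = 0 + 0i, c = -1.8525 + -0.6560i
Iter 1: z = -1.8525 + -0.6560i, |z|^2 = 3.8621
Iter 2: z = 1.1489 + 1.7745i, |z|^2 = 4.4688
Escaped at iteration 2

Answer: 2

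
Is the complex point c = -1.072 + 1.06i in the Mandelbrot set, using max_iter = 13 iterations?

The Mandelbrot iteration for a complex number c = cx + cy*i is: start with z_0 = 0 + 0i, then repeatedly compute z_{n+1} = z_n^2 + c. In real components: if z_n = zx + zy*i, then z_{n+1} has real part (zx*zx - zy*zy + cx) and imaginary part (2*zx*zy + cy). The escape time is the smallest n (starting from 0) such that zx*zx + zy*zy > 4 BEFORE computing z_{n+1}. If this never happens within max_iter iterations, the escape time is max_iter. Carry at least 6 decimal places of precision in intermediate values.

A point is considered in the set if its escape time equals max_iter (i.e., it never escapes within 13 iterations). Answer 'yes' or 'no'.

Answer: no

Derivation:
z_0 = 0 + 0i, c = -1.0720 + 1.0600i
Iter 1: z = -1.0720 + 1.0600i, |z|^2 = 2.2728
Iter 2: z = -1.0464 + -1.2126i, |z|^2 = 2.5655
Iter 3: z = -1.4475 + 3.5979i, |z|^2 = 15.0398
Escaped at iteration 3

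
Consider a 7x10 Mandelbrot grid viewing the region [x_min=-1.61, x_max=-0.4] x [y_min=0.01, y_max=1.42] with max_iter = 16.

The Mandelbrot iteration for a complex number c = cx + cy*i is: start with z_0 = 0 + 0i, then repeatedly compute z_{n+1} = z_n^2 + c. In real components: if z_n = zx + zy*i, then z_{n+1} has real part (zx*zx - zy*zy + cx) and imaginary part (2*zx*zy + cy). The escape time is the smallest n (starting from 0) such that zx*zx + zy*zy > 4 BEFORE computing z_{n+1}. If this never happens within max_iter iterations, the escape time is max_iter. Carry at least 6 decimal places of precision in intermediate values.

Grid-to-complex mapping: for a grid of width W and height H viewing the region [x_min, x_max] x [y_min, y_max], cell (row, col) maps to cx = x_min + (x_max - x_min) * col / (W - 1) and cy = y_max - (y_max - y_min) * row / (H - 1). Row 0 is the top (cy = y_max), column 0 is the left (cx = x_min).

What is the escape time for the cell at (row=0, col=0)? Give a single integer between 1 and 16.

z_0 = 0 + 0i, c = -1.6100 + 1.4200i
Iter 1: z = -1.6100 + 1.4200i, |z|^2 = 4.6085
Escaped at iteration 1

Answer: 1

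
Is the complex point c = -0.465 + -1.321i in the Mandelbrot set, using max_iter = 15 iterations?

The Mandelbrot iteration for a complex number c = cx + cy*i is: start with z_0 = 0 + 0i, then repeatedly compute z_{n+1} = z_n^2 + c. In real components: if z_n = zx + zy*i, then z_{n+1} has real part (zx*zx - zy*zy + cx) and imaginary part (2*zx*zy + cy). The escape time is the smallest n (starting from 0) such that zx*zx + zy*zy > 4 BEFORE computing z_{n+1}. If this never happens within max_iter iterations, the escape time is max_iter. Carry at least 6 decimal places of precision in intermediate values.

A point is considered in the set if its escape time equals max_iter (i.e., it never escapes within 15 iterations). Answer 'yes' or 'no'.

z_0 = 0 + 0i, c = -0.4650 + -1.3210i
Iter 1: z = -0.4650 + -1.3210i, |z|^2 = 1.9613
Iter 2: z = -1.9938 + -0.0925i, |z|^2 = 3.9839
Iter 3: z = 3.5018 + -0.9523i, |z|^2 = 13.1691
Escaped at iteration 3

Answer: no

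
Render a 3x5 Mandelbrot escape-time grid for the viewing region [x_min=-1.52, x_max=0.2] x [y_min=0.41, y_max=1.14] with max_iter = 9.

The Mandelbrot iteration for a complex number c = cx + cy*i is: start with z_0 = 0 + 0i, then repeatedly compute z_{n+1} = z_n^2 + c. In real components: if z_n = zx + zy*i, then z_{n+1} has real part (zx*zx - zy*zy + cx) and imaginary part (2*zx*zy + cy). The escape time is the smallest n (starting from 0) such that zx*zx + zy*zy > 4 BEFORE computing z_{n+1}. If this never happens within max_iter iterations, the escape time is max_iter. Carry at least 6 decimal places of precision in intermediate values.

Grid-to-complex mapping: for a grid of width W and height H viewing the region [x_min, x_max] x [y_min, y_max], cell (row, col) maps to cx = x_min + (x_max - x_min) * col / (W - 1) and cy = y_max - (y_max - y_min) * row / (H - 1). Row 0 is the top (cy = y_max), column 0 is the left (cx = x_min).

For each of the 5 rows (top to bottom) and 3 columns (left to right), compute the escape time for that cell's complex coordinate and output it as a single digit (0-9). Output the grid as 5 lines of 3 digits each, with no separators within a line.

(row=0, col=0): c = -1.5200 + 1.1400i → escape time 2
(row=0, col=1): c = -0.6600 + 1.1400i → escape time 3
(row=0, col=2): c = 0.2000 + 1.1400i → escape time 3
(row=1, col=0): c = -1.5200 + 0.9575i → escape time 3
(row=1, col=1): c = -0.6600 + 0.9575i → escape time 4
(row=1, col=2): c = 0.2000 + 0.9575i → escape time 4
(row=2, col=0): c = -1.5200 + 0.7750i → escape time 3
(row=2, col=1): c = -0.6600 + 0.7750i → escape time 4
(row=2, col=2): c = 0.2000 + 0.7750i → escape time 5
(row=3, col=0): c = -1.5200 + 0.5925i → escape time 3
(row=3, col=1): c = -0.6600 + 0.5925i → escape time 7
(row=3, col=2): c = 0.2000 + 0.5925i → escape time 9
(row=4, col=0): c = -1.5200 + 0.4100i → escape time 4
(row=4, col=1): c = -0.6600 + 0.4100i → escape time 9
(row=4, col=2): c = 0.2000 + 0.4100i → escape time 9

Answer: 233
344
345
379
499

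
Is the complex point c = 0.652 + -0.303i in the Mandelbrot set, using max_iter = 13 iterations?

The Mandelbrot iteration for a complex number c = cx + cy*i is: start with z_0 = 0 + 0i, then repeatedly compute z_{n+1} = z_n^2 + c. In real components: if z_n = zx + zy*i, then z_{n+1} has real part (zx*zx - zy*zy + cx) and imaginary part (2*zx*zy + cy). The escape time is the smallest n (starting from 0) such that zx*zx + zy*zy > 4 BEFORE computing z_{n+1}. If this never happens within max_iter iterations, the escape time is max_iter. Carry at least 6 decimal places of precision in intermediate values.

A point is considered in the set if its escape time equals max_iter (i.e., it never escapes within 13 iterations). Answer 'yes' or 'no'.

Answer: no

Derivation:
z_0 = 0 + 0i, c = 0.6520 + -0.3030i
Iter 1: z = 0.6520 + -0.3030i, |z|^2 = 0.5169
Iter 2: z = 0.9853 + -0.6981i, |z|^2 = 1.4582
Iter 3: z = 1.1354 + -1.6787i, |z|^2 = 4.1072
Escaped at iteration 3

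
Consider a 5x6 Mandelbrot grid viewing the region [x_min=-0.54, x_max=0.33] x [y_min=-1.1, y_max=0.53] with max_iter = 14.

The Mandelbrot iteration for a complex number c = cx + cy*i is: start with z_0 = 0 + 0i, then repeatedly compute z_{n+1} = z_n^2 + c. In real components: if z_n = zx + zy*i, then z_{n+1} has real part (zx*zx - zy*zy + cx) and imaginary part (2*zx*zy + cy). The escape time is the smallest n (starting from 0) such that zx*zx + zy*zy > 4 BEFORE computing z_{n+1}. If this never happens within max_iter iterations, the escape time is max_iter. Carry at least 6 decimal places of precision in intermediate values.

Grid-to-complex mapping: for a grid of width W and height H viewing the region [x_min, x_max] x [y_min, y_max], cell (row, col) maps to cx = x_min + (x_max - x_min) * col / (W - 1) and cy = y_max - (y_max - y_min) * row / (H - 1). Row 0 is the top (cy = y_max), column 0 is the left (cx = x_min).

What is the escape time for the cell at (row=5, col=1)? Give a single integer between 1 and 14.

Answer: 4

Derivation:
z_0 = 0 + 0i, c = -0.3225 + -1.1000i
Iter 1: z = -0.3225 + -1.1000i, |z|^2 = 1.3140
Iter 2: z = -1.4285 + -0.3905i, |z|^2 = 2.1931
Iter 3: z = 1.5656 + 0.0157i, |z|^2 = 2.4514
Iter 4: z = 2.1284 + -1.0510i, |z|^2 = 5.6345
Escaped at iteration 4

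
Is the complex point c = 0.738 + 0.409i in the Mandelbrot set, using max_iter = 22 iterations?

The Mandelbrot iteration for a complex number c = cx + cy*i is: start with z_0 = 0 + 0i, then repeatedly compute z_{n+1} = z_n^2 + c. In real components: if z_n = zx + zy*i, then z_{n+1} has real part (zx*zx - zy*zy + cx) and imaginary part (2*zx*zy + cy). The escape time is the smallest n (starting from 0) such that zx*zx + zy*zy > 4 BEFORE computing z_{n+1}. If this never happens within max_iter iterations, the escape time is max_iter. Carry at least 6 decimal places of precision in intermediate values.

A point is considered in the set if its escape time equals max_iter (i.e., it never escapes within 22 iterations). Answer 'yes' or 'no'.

z_0 = 0 + 0i, c = 0.7380 + 0.4090i
Iter 1: z = 0.7380 + 0.4090i, |z|^2 = 0.7119
Iter 2: z = 1.1154 + 1.0127i, |z|^2 = 2.2696
Iter 3: z = 0.9565 + 2.6680i, |z|^2 = 8.0332
Escaped at iteration 3

Answer: no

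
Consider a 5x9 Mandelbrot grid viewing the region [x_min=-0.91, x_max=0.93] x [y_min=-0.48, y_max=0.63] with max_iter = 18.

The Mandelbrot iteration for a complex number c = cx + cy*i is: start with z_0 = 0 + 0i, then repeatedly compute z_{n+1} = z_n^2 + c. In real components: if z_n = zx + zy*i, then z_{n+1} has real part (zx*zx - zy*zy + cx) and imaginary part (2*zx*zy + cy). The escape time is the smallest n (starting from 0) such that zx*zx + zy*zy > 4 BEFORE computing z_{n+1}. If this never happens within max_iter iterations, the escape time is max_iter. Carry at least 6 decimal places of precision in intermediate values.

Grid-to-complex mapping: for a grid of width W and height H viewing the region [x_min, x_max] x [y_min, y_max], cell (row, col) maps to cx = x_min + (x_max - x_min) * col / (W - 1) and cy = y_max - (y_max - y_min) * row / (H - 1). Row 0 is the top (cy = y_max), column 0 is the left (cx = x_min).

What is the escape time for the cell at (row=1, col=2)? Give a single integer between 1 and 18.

z_0 = 0 + 0i, c = 0.0100 + 0.4913i
Iter 1: z = 0.0100 + 0.4913i, |z|^2 = 0.2414
Iter 2: z = -0.2312 + 0.5011i, |z|^2 = 0.3045
Iter 3: z = -0.1876 + 0.2595i, |z|^2 = 0.1026
Iter 4: z = -0.0222 + 0.3939i, |z|^2 = 0.1556
Iter 5: z = -0.1446 + 0.4738i, |z|^2 = 0.2454
Iter 6: z = -0.1936 + 0.3542i, |z|^2 = 0.1629
Iter 7: z = -0.0780 + 0.3541i, |z|^2 = 0.1315
Iter 8: z = -0.1093 + 0.4360i, |z|^2 = 0.2021
Iter 9: z = -0.1682 + 0.3959i, |z|^2 = 0.1850
Iter 10: z = -0.1185 + 0.3581i, |z|^2 = 0.1423
Iter 11: z = -0.1042 + 0.4064i, |z|^2 = 0.1760
Iter 12: z = -0.1443 + 0.4066i, |z|^2 = 0.1861
Iter 13: z = -0.1345 + 0.3739i, |z|^2 = 0.1579
Iter 14: z = -0.1117 + 0.3907i, |z|^2 = 0.1651
Iter 15: z = -0.1302 + 0.4039i, |z|^2 = 0.1801
Iter 16: z = -0.1362 + 0.3861i, |z|^2 = 0.1676
Iter 17: z = -0.1205 + 0.3861i, |z|^2 = 0.1636

Answer: 18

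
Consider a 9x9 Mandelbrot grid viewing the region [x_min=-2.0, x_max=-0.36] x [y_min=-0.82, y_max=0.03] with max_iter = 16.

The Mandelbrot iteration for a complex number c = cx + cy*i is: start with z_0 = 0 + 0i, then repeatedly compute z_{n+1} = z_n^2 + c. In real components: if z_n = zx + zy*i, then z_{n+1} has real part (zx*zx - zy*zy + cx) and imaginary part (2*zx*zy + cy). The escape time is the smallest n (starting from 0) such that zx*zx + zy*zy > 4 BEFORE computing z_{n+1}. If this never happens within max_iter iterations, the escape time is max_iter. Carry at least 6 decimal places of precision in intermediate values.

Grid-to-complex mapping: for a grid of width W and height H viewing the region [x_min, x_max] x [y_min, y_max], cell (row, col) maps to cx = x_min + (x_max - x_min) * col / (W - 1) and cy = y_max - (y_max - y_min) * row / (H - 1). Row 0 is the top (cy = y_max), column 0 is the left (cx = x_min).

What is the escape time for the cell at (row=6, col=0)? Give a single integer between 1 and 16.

Answer: 1

Derivation:
z_0 = 0 + 0i, c = -2.0000 + -0.6075i
Iter 1: z = -2.0000 + -0.6075i, |z|^2 = 4.3691
Escaped at iteration 1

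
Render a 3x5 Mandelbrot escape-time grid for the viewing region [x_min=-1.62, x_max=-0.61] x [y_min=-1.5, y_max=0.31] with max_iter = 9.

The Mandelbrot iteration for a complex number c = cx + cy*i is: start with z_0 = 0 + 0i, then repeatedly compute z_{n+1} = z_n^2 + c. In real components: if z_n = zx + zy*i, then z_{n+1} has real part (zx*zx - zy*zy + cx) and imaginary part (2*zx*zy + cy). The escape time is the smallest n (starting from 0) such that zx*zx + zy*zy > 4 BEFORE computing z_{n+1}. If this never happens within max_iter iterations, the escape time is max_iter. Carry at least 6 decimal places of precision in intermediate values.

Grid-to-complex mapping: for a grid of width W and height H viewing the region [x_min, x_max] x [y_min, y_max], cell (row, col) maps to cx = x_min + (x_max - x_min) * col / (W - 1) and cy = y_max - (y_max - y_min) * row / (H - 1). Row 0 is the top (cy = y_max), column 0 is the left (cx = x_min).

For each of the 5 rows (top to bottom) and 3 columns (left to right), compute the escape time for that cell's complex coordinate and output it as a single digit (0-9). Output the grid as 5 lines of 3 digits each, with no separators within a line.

(row=0, col=0): c = -1.6200 + 0.3100i → escape time 4
(row=0, col=1): c = -1.1150 + 0.3100i → escape time 9
(row=0, col=2): c = -0.6100 + 0.3100i → escape time 9
(row=1, col=0): c = -1.6200 + -0.1425i → escape time 5
(row=1, col=1): c = -1.1150 + -0.1425i → escape time 9
(row=1, col=2): c = -0.6100 + -0.1425i → escape time 9
(row=2, col=0): c = -1.6200 + -0.5950i → escape time 3
(row=2, col=1): c = -1.1150 + -0.5950i → escape time 4
(row=2, col=2): c = -0.6100 + -0.5950i → escape time 9
(row=3, col=0): c = -1.6200 + -1.0475i → escape time 2
(row=3, col=1): c = -1.1150 + -1.0475i → escape time 3
(row=3, col=2): c = -0.6100 + -1.0475i → escape time 3
(row=4, col=0): c = -1.6200 + -1.5000i → escape time 1
(row=4, col=1): c = -1.1150 + -1.5000i → escape time 2
(row=4, col=2): c = -0.6100 + -1.5000i → escape time 2

Answer: 499
599
349
233
122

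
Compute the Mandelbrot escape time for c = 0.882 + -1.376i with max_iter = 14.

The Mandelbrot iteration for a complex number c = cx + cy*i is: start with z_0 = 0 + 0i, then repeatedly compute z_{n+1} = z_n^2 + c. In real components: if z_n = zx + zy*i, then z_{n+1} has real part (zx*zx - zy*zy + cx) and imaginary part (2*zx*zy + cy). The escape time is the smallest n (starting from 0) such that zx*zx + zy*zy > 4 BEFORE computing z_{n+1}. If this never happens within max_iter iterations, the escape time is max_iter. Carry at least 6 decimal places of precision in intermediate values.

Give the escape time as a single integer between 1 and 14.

Answer: 2

Derivation:
z_0 = 0 + 0i, c = 0.8820 + -1.3760i
Iter 1: z = 0.8820 + -1.3760i, |z|^2 = 2.6713
Iter 2: z = -0.2335 + -3.8033i, |z|^2 = 14.5193
Escaped at iteration 2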